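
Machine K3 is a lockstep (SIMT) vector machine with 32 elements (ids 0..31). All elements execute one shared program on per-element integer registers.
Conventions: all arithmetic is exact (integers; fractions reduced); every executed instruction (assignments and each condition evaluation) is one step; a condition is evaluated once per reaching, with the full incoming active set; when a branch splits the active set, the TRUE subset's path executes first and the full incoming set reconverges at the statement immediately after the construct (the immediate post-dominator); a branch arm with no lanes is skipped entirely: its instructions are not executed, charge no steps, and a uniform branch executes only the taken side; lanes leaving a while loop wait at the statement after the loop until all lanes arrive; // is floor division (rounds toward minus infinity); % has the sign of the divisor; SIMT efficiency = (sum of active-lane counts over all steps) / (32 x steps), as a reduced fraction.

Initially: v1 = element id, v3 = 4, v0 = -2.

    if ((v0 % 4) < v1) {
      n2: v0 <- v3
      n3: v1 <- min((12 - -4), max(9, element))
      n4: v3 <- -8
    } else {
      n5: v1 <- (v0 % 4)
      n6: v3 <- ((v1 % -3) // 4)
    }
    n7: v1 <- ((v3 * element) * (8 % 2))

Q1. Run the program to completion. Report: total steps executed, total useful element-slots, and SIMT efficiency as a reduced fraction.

Answer: 7 steps, 157 useful, 157/224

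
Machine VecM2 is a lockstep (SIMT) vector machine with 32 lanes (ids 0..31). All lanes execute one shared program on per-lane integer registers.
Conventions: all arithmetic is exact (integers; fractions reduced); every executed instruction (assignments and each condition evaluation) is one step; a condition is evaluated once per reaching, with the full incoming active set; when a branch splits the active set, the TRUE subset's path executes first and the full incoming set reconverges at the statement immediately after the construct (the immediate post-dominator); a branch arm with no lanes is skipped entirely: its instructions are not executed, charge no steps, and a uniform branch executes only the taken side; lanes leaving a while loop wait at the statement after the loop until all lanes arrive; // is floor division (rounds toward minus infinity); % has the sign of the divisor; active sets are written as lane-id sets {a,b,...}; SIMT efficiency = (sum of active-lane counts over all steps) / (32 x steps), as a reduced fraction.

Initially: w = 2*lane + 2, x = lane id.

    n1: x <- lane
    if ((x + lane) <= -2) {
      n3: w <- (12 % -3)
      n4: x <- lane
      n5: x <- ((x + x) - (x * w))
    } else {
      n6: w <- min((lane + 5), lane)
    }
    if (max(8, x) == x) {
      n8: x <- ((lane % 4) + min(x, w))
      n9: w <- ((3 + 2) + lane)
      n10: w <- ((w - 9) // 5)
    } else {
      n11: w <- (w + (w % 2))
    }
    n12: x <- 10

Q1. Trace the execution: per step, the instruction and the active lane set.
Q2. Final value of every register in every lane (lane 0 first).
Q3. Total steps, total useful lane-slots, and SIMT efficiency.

step 0: x <- lane                    {0,1,2,3,4,5,6,7,8,9,10,11,12,13,14,15,16,17,18,19,20,21,22,23,24,25,26,27,28,29,30,31}
step 1: eval ((x + lane) <= -2)      {0,1,2,3,4,5,6,7,8,9,10,11,12,13,14,15,16,17,18,19,20,21,22,23,24,25,26,27,28,29,30,31}
step 2: w <- min((lane + 5), lane)   {0,1,2,3,4,5,6,7,8,9,10,11,12,13,14,15,16,17,18,19,20,21,22,23,24,25,26,27,28,29,30,31}
step 3: eval (max(8, x) == x)        {0,1,2,3,4,5,6,7,8,9,10,11,12,13,14,15,16,17,18,19,20,21,22,23,24,25,26,27,28,29,30,31}
step 4: x <- ((lane % 4) + min(x, w)) {8,9,10,11,12,13,14,15,16,17,18,19,20,21,22,23,24,25,26,27,28,29,30,31}
step 5: w <- ((3 + 2) + lane)        {8,9,10,11,12,13,14,15,16,17,18,19,20,21,22,23,24,25,26,27,28,29,30,31}
step 6: w <- ((w - 9) // 5)          {8,9,10,11,12,13,14,15,16,17,18,19,20,21,22,23,24,25,26,27,28,29,30,31}
step 7: w <- (w + (w % 2))           {0,1,2,3,4,5,6,7}
step 8: x <- 10                      {0,1,2,3,4,5,6,7,8,9,10,11,12,13,14,15,16,17,18,19,20,21,22,23,24,25,26,27,28,29,30,31}

Answer: 9 steps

w: 0,2,2,4,4,6,6,8,0,1,1,1,1,1,2,2,2,2,2,3,3,3,3,3,4,4,4,4,4,5,5,5
x: 10,10,10,10,10,10,10,10,10,10,10,10,10,10,10,10,10,10,10,10,10,10,10,10,10,10,10,10,10,10,10,10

steps = 9; useful = 240; efficiency = 240/288 = 5/6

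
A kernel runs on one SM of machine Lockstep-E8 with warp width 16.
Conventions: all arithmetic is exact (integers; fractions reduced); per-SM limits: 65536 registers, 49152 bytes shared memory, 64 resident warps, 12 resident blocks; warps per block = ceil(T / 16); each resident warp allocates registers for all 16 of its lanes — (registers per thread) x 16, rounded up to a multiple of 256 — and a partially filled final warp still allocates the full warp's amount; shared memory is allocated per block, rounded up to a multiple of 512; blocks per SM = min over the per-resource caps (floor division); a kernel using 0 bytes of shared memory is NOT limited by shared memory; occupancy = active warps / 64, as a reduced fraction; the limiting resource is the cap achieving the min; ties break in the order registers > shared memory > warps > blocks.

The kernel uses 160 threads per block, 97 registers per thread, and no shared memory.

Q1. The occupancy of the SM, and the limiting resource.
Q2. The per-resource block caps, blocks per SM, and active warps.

Answer: occupancy 15/32, limited by registers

registers: 3 blocks
shared memory: no limit (kernel uses none)
warps: 6 blocks
blocks: 12 blocks

Answer: 3 blocks, 30 active warps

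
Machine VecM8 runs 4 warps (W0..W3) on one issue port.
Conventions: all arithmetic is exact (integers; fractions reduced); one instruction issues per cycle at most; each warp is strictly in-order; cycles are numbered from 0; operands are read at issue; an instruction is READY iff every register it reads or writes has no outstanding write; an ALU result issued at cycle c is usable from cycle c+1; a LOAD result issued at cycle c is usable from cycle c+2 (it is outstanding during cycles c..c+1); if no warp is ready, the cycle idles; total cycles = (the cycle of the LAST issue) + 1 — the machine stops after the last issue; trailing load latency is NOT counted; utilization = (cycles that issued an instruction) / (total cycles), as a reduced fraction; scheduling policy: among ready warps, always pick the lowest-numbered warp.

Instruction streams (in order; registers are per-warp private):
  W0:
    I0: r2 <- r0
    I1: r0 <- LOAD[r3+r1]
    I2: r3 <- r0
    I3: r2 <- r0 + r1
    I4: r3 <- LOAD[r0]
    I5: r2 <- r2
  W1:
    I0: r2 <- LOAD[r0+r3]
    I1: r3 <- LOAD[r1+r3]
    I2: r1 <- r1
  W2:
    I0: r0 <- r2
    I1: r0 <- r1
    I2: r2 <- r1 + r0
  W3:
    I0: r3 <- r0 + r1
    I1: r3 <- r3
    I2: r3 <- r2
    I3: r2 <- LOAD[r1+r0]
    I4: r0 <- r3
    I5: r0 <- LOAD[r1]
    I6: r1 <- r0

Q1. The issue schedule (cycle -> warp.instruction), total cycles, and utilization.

cycle 0: W0.I0
cycle 1: W0.I1
cycle 2: W1.I0
cycle 3: W0.I2
cycle 4: W0.I3
cycle 5: W0.I4
cycle 6: W0.I5
cycle 7: W1.I1
cycle 8: W1.I2
cycle 9: W2.I0
cycle 10: W2.I1
cycle 11: W2.I2
cycle 12: W3.I0
cycle 13: W3.I1
cycle 14: W3.I2
cycle 15: W3.I3
cycle 16: W3.I4
cycle 17: W3.I5
cycle 18: idle
cycle 19: W3.I6

Answer: 20 cycles, utilization 19/20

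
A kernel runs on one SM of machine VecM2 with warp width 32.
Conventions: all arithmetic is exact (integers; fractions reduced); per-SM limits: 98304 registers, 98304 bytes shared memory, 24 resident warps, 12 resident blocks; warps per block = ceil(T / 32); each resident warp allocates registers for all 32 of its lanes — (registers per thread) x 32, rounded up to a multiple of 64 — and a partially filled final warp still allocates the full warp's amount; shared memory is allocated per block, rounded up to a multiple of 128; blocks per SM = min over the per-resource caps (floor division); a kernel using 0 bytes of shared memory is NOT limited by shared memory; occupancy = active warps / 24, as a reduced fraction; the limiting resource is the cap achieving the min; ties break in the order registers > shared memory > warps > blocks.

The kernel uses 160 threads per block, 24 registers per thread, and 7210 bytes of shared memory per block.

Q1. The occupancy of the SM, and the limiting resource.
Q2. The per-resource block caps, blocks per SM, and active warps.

Answer: occupancy 5/6, limited by warps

registers: 25 blocks
shared memory: 13 blocks
warps: 4 blocks
blocks: 12 blocks

Answer: 4 blocks, 20 active warps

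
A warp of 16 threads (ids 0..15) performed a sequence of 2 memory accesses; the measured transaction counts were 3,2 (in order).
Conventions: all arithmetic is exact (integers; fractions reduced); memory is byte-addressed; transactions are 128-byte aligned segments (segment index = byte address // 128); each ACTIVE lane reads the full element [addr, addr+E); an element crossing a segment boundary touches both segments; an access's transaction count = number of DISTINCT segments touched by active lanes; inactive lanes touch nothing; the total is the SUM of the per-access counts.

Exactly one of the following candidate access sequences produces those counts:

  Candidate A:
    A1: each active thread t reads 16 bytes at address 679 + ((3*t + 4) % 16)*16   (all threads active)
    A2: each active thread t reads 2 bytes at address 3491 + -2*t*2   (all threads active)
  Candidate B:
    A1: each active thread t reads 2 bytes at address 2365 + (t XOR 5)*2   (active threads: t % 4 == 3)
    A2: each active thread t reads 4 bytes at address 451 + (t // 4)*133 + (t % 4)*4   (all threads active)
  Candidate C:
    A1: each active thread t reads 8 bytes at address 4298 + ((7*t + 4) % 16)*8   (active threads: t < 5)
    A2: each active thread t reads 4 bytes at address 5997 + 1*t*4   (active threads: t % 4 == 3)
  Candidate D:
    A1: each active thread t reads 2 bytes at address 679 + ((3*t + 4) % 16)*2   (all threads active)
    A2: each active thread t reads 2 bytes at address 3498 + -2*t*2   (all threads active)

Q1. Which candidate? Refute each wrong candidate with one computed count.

B: A1 gives 1 transaction, not 3
C: A1 gives 2 transactions, not 3
D: A1 gives 1 transaction, not 3
A: all counts match (3,2)

Answer: A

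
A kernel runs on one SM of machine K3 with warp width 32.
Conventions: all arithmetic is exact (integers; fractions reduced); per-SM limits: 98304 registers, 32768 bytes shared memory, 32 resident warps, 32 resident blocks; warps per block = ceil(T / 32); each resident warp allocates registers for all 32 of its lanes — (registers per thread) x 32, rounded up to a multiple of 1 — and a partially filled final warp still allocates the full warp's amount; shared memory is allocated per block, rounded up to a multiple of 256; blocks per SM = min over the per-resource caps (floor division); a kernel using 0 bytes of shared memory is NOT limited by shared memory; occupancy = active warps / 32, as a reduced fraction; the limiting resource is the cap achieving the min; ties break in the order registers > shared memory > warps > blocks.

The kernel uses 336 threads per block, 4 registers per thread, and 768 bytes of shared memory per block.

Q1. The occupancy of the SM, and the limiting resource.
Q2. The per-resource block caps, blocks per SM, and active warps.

Answer: occupancy 11/16, limited by warps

registers: 69 blocks
shared memory: 42 blocks
warps: 2 blocks
blocks: 32 blocks

Answer: 2 blocks, 22 active warps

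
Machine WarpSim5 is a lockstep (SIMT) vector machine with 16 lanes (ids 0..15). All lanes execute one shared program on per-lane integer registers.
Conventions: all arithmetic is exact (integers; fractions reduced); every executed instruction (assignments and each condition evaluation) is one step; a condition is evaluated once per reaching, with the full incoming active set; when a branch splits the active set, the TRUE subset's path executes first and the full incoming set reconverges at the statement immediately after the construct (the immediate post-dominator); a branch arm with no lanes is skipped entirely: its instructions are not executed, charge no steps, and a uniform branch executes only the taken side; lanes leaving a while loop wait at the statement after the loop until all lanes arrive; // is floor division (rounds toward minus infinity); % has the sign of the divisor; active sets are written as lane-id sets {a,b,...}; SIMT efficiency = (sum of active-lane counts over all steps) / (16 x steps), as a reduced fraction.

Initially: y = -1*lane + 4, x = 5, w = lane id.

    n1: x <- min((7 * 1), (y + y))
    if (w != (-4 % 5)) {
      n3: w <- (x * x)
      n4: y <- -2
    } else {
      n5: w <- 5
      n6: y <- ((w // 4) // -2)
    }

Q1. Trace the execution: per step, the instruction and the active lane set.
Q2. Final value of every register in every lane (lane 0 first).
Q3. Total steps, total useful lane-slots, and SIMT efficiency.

step 0: x <- min((7 * 1), (y + y))   {0,1,2,3,4,5,6,7,8,9,10,11,12,13,14,15}
step 1: eval (w != (-4 % 5))         {0,1,2,3,4,5,6,7,8,9,10,11,12,13,14,15}
step 2: w <- (x * x)                 {0,2,3,4,5,6,7,8,9,10,11,12,13,14,15}
step 3: y <- -2                      {0,2,3,4,5,6,7,8,9,10,11,12,13,14,15}
step 4: w <- 5                       {1}
step 5: y <- ((w // 4) // -2)        {1}

Answer: 6 steps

y: -2,-1,-2,-2,-2,-2,-2,-2,-2,-2,-2,-2,-2,-2,-2,-2
x: 7,6,4,2,0,-2,-4,-6,-8,-10,-12,-14,-16,-18,-20,-22
w: 49,5,16,4,0,4,16,36,64,100,144,196,256,324,400,484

steps = 6; useful = 64; efficiency = 64/96 = 2/3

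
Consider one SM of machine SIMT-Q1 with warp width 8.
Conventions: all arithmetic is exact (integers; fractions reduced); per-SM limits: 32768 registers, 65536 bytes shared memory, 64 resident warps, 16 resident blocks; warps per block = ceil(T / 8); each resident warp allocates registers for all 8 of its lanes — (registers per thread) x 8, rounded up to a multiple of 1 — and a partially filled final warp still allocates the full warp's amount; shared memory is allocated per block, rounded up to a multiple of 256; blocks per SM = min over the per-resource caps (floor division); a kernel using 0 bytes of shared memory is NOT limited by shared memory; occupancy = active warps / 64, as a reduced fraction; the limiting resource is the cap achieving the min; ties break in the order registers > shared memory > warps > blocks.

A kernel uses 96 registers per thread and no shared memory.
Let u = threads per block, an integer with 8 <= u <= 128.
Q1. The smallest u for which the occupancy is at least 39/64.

Answer: u = 17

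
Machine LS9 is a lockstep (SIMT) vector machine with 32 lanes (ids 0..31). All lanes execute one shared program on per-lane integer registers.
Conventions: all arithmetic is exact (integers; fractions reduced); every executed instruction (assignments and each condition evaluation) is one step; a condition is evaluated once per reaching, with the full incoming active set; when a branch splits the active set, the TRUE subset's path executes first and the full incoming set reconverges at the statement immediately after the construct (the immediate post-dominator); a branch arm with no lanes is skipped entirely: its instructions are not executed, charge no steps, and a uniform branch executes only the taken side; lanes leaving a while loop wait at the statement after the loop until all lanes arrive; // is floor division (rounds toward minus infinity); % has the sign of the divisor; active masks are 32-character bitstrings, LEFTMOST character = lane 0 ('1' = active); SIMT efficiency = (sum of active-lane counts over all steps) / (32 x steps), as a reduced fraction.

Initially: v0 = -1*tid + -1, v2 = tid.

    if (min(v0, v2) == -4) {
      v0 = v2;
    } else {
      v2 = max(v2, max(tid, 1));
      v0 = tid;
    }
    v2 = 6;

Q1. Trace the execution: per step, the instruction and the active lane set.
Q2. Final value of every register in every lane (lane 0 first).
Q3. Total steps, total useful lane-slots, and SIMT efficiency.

step 0: eval (min(v0, v2) == -4)     11111111111111111111111111111111
step 1: v0 <- v2                     00010000000000000000000000000000
step 2: v2 <- max(v2, max(tid, 1))   11101111111111111111111111111111
step 3: v0 <- tid                    11101111111111111111111111111111
step 4: v2 <- 6                      11111111111111111111111111111111

Answer: 5 steps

v0: 0,1,2,3,4,5,6,7,8,9,10,11,12,13,14,15,16,17,18,19,20,21,22,23,24,25,26,27,28,29,30,31
v2: 6,6,6,6,6,6,6,6,6,6,6,6,6,6,6,6,6,6,6,6,6,6,6,6,6,6,6,6,6,6,6,6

steps = 5; useful = 127; efficiency = 127/160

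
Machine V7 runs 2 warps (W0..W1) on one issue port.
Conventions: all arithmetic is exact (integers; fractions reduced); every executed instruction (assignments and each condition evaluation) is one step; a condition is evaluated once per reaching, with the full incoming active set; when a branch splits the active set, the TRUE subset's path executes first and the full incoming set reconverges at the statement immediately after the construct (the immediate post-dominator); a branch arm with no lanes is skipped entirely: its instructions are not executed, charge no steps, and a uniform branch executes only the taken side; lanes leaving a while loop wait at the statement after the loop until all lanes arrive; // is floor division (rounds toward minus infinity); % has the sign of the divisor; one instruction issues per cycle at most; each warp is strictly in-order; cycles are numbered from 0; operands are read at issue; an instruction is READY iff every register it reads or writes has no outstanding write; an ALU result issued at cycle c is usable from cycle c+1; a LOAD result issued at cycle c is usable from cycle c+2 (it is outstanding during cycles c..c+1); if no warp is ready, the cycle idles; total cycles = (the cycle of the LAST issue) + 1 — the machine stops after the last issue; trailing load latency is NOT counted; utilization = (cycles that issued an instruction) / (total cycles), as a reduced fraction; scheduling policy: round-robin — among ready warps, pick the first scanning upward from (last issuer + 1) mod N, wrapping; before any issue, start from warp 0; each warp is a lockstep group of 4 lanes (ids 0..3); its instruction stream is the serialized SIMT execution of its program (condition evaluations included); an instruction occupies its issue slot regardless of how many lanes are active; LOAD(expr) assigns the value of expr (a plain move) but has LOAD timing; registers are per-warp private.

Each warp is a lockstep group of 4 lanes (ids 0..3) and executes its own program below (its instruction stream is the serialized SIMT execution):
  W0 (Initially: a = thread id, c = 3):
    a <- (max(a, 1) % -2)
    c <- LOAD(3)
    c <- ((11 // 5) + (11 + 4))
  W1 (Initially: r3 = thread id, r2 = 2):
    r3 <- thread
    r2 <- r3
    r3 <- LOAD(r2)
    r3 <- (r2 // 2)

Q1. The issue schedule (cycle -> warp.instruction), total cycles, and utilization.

cycle 0: W0.I0
cycle 1: W1.I0
cycle 2: W0.I1
cycle 3: W1.I1
cycle 4: W0.I2
cycle 5: W1.I2
cycle 6: idle
cycle 7: W1.I3

Answer: 8 cycles, utilization 7/8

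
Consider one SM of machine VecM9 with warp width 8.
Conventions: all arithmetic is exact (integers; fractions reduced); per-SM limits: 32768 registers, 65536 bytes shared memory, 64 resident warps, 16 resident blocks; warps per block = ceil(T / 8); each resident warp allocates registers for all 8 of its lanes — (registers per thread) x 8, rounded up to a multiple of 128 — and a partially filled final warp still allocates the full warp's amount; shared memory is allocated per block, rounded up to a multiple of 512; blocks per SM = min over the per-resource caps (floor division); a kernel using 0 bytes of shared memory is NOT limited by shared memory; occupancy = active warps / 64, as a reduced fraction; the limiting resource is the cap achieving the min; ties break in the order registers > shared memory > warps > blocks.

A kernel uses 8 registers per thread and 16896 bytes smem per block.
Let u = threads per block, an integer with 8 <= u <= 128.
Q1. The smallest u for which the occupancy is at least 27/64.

Answer: u = 65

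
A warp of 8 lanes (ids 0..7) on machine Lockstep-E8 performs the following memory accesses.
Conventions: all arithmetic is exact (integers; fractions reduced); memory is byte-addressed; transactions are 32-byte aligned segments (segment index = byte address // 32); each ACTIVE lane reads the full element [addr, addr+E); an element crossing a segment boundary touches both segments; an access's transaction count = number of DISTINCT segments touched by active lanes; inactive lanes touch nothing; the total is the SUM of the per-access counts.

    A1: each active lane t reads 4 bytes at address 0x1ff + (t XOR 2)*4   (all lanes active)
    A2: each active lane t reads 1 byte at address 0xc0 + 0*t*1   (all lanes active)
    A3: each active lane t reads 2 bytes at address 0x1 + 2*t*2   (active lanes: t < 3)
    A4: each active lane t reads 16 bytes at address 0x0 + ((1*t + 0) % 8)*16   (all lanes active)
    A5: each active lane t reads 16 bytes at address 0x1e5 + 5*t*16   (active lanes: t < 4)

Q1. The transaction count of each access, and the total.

A1: 2 transactions
A2: 1 transaction
A3: 1 transaction
A4: 4 transactions
A5: 6 transactions

Answer: 2,1,1,4,6; total 14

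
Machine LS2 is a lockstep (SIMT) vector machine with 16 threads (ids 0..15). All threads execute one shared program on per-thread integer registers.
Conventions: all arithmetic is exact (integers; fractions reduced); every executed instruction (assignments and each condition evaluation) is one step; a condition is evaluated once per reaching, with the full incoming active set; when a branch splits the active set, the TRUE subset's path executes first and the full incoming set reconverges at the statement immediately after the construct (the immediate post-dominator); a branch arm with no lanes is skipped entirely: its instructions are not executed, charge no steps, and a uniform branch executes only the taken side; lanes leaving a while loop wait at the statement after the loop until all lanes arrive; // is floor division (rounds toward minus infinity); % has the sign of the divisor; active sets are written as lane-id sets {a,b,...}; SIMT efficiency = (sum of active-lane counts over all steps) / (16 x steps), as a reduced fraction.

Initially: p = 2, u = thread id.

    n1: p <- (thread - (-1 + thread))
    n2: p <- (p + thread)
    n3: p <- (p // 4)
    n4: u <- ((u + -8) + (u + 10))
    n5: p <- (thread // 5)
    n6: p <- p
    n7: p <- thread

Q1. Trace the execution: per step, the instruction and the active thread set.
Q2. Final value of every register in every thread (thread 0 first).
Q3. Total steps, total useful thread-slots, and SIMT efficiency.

step 0: p <- (thread - (-1 + thread)) {0,1,2,3,4,5,6,7,8,9,10,11,12,13,14,15}
step 1: p <- (p + thread)            {0,1,2,3,4,5,6,7,8,9,10,11,12,13,14,15}
step 2: p <- (p // 4)                {0,1,2,3,4,5,6,7,8,9,10,11,12,13,14,15}
step 3: u <- ((u + -8) + (u + 10))   {0,1,2,3,4,5,6,7,8,9,10,11,12,13,14,15}
step 4: p <- (thread // 5)           {0,1,2,3,4,5,6,7,8,9,10,11,12,13,14,15}
step 5: p <- p                       {0,1,2,3,4,5,6,7,8,9,10,11,12,13,14,15}
step 6: p <- thread                  {0,1,2,3,4,5,6,7,8,9,10,11,12,13,14,15}

Answer: 7 steps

p: 0,1,2,3,4,5,6,7,8,9,10,11,12,13,14,15
u: 2,4,6,8,10,12,14,16,18,20,22,24,26,28,30,32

steps = 7; useful = 112; efficiency = 112/112 = 1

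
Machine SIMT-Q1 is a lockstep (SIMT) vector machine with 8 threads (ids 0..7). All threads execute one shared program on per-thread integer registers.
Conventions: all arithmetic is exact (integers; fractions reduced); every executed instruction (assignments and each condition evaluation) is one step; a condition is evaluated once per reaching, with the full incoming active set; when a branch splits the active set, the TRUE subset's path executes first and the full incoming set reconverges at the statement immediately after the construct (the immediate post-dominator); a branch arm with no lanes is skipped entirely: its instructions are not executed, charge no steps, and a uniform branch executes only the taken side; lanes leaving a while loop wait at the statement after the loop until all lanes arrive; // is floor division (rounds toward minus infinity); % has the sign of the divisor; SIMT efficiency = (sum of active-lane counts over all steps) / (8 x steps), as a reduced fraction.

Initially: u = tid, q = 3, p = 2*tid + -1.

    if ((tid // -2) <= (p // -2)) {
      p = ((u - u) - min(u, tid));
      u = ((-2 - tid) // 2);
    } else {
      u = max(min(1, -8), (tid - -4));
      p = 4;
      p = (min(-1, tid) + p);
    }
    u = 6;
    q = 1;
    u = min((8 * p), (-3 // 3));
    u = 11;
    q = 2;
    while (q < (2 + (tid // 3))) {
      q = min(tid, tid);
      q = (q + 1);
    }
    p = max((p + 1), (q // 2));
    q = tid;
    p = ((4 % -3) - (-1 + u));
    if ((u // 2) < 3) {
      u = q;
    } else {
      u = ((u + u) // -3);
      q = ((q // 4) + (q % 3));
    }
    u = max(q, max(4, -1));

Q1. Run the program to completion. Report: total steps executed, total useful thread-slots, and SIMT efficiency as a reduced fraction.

Answer: 22 steps, 149 useful, 149/176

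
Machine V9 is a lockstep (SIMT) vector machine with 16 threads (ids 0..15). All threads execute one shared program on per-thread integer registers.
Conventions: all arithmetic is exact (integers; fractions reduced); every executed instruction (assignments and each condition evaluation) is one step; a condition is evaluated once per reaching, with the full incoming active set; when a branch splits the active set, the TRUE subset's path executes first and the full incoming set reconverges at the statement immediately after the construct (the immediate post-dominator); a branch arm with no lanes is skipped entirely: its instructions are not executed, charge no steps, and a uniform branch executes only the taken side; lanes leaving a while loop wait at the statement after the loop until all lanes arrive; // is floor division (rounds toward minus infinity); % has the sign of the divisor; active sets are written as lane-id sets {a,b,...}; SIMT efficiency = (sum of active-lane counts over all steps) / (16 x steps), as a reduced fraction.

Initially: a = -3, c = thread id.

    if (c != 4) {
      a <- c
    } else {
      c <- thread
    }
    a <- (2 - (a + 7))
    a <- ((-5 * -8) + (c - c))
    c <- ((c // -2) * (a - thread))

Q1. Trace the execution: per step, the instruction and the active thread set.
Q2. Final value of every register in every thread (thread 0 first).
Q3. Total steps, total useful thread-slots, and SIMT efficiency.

step 0: eval (c != 4)                {0,1,2,3,4,5,6,7,8,9,10,11,12,13,14,15}
step 1: a <- c                       {0,1,2,3,5,6,7,8,9,10,11,12,13,14,15}
step 2: c <- thread                  {4}
step 3: a <- (2 - (a + 7))           {0,1,2,3,4,5,6,7,8,9,10,11,12,13,14,15}
step 4: a <- ((-5 * -8) + (c - c))   {0,1,2,3,4,5,6,7,8,9,10,11,12,13,14,15}
step 5: c <- ((c // -2) * (a - thread)) {0,1,2,3,4,5,6,7,8,9,10,11,12,13,14,15}

Answer: 6 steps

a: 40,40,40,40,40,40,40,40,40,40,40,40,40,40,40,40
c: 0,-39,-38,-74,-72,-105,-102,-132,-128,-155,-150,-174,-168,-189,-182,-200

steps = 6; useful = 80; efficiency = 80/96 = 5/6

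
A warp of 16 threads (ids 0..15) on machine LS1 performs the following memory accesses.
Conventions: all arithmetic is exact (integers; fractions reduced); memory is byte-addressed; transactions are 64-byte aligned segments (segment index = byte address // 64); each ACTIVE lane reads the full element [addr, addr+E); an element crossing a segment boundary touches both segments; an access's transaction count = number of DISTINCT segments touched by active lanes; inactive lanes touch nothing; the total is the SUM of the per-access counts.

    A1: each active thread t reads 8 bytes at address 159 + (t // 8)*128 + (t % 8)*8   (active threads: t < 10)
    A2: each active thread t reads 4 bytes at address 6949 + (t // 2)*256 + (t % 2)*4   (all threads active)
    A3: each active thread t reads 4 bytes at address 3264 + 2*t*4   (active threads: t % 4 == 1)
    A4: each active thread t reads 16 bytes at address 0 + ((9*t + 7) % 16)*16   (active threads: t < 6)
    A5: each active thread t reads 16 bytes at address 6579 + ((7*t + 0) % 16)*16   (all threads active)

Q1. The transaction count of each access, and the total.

A1: 3 transactions
A2: 8 transactions
A3: 2 transactions
A4: 3 transactions
A5: 5 transactions

Answer: 3,8,2,3,5; total 21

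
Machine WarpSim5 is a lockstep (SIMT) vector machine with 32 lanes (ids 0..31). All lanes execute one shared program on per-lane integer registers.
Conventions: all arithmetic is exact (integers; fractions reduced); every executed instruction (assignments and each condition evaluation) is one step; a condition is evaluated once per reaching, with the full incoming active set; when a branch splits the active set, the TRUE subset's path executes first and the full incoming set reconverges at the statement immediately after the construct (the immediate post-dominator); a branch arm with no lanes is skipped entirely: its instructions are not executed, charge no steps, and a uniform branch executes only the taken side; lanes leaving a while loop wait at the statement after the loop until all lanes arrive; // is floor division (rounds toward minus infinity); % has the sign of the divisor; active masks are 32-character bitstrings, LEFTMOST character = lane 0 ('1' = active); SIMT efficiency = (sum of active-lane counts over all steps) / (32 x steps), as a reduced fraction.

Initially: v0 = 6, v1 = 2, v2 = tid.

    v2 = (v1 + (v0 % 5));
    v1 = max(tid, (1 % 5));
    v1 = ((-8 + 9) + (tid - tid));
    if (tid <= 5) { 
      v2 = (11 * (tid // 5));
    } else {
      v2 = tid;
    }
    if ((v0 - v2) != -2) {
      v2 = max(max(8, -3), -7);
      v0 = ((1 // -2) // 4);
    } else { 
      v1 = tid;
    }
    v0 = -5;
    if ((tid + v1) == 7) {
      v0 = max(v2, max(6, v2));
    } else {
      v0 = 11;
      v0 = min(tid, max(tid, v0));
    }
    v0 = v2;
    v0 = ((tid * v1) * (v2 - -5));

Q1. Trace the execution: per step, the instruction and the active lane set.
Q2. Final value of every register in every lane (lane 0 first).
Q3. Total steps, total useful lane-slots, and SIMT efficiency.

step 0: v2 <- (v1 + (v0 % 5))        11111111111111111111111111111111
step 1: v1 <- max(tid, (1 % 5))      11111111111111111111111111111111
step 2: v1 <- ((-8 + 9) + (tid - tid)) 11111111111111111111111111111111
step 3: eval (tid <= 5)              11111111111111111111111111111111
step 4: v2 <- (11 * (tid // 5))      11111100000000000000000000000000
step 5: v2 <- tid                    00000011111111111111111111111111
step 6: eval ((v0 - v2) != -2)       11111111111111111111111111111111
step 7: v2 <- max(max(8, -3), -7)    11111111011111111111111111111111
step 8: v0 <- ((1 // -2) // 4)       11111111011111111111111111111111
step 9: v1 <- tid                    00000000100000000000000000000000
step 10: v0 <- -5                     11111111111111111111111111111111
step 11: eval ((tid + v1) == 7)       11111111111111111111111111111111
step 12: v0 <- max(v2, max(6, v2))    00000010000000000000000000000000
step 13: v0 <- 11                     11111101111111111111111111111111
step 14: v0 <- min(tid, max(tid, v0)) 11111101111111111111111111111111
step 15: v0 <- v2                     11111111111111111111111111111111
step 16: v0 <- ((tid * v1) * (v2 - -5)) 11111111111111111111111111111111

Answer: 17 steps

v0: 0,13,26,39,52,65,78,91,832,117,130,143,156,169,182,195,208,221,234,247,260,273,286,299,312,325,338,351,364,377,390,403
v1: 1,1,1,1,1,1,1,1,8,1,1,1,1,1,1,1,1,1,1,1,1,1,1,1,1,1,1,1,1,1,1,1
v2: 8,8,8,8,8,8,8,8,8,8,8,8,8,8,8,8,8,8,8,8,8,8,8,8,8,8,8,8,8,8,8,8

steps = 17; useful = 446; efficiency = 446/544 = 223/272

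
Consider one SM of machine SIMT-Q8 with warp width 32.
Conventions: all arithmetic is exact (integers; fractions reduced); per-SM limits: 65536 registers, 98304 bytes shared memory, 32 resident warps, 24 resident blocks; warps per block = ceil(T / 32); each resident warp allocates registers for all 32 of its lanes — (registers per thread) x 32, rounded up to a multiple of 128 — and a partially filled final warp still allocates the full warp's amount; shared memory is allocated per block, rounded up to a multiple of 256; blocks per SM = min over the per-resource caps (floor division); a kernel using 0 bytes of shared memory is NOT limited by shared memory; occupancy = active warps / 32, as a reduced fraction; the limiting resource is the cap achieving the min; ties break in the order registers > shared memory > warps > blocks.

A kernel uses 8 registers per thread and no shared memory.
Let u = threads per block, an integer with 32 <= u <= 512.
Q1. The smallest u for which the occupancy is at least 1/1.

Answer: u = 33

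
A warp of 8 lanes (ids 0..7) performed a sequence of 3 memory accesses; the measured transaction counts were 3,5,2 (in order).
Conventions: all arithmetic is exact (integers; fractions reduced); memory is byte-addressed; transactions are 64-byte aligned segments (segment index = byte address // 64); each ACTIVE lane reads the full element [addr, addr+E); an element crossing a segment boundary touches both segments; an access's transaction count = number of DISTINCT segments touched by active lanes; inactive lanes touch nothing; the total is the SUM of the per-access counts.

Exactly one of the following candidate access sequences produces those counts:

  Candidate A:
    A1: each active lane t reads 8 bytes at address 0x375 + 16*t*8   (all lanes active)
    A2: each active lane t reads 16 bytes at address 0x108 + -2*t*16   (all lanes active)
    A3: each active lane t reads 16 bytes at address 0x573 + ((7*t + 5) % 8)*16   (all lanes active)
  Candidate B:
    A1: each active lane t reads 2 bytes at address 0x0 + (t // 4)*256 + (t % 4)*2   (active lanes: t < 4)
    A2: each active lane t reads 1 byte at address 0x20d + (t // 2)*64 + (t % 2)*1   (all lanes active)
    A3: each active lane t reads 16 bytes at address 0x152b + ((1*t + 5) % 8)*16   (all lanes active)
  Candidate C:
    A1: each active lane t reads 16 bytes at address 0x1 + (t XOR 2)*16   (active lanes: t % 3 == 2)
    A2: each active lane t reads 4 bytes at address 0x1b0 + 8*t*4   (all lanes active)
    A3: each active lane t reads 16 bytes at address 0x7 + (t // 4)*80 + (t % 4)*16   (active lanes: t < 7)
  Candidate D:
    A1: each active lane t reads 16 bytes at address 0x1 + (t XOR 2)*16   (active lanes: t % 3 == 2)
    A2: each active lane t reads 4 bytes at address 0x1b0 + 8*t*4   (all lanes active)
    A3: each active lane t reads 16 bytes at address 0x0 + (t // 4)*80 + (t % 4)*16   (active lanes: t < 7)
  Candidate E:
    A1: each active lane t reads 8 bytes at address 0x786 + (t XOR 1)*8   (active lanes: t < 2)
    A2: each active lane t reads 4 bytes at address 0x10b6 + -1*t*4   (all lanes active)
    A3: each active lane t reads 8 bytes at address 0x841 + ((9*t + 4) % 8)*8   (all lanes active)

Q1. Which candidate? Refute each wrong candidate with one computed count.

A: A1 gives 8 transactions, not 3
B: A1 gives 1 transaction, not 3
C: A3 gives 3 transactions, not 2
E: A1 gives 1 transaction, not 3
D: all counts match (3,5,2)

Answer: D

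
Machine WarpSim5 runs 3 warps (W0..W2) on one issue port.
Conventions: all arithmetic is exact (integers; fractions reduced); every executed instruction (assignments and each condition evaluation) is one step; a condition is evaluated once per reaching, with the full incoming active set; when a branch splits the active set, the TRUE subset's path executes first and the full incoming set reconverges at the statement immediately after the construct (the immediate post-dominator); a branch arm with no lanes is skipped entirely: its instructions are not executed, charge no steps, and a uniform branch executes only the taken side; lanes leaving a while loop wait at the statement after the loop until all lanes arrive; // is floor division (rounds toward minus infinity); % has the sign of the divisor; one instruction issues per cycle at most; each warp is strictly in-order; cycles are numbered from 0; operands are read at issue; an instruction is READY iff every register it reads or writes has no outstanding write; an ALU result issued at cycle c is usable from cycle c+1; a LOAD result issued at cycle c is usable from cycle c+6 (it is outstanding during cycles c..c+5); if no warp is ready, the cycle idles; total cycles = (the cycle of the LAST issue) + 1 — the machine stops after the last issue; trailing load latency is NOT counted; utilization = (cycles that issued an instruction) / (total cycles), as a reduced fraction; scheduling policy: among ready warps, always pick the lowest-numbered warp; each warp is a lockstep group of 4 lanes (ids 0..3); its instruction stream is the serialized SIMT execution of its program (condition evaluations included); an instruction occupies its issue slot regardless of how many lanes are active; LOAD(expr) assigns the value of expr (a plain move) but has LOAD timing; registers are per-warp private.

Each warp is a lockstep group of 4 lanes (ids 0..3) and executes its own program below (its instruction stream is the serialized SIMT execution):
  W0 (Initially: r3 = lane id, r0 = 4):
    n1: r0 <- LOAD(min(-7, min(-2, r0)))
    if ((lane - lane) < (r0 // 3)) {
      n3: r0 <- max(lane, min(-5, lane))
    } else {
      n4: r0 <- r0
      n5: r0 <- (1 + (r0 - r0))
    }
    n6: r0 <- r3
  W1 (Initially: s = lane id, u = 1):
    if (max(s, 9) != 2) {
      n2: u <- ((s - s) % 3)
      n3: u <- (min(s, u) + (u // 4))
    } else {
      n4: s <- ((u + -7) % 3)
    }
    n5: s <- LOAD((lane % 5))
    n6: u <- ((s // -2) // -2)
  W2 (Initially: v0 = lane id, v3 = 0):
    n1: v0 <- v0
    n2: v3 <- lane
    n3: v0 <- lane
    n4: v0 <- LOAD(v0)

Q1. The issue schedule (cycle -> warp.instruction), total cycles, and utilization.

cycle 0: W0.I0
cycle 1: W1.I0
cycle 2: W1.I1
cycle 3: W1.I2
cycle 4: W1.I3
cycle 5: W2.I0
cycle 6: W0.I1
cycle 7: W0.I2
cycle 8: W0.I3
cycle 9: W0.I4
cycle 10: W1.I4
cycle 11: W2.I1
cycle 12: W2.I2
cycle 13: W2.I3

Answer: 14 cycles, utilization 1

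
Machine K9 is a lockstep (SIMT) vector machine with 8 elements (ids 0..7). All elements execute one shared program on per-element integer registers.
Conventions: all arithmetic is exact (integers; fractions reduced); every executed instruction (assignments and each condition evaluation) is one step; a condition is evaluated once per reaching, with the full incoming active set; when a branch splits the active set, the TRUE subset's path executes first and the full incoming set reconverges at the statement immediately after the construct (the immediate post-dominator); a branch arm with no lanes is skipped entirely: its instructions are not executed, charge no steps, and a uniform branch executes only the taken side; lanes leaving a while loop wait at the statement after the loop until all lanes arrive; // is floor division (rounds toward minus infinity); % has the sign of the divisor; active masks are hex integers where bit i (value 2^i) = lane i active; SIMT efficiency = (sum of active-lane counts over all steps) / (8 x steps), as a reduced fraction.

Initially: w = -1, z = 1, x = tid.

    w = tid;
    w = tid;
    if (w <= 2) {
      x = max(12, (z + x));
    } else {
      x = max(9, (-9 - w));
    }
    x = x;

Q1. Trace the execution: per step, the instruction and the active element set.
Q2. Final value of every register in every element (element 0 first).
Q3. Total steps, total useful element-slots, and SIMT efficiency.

step 0: w <- tid                     0xff
step 1: w <- tid                     0xff
step 2: eval (w <= 2)                0xff
step 3: x <- max(12, (z + x))        0x07
step 4: x <- max(9, (-9 - w))        0xf8
step 5: x <- x                       0xff

Answer: 6 steps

w: 0,1,2,3,4,5,6,7
z: 1,1,1,1,1,1,1,1
x: 12,12,12,9,9,9,9,9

steps = 6; useful = 40; efficiency = 40/48 = 5/6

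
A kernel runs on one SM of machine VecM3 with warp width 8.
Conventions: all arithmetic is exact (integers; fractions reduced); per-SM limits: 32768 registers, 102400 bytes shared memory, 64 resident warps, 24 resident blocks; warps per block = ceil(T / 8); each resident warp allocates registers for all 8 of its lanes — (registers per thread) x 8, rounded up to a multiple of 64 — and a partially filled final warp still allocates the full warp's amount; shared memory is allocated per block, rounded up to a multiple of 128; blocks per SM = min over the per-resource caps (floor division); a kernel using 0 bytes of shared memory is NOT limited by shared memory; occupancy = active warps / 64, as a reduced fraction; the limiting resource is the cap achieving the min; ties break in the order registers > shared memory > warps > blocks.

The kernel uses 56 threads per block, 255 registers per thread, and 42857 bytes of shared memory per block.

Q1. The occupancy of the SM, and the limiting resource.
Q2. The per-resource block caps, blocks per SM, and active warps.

Answer: occupancy 7/32, limited by registers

registers: 2 blocks
shared memory: 2 blocks
warps: 9 blocks
blocks: 24 blocks

Answer: 2 blocks, 14 active warps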